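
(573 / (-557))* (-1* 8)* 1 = 4584 / 557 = 8.23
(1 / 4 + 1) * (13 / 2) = 65 / 8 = 8.12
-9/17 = -0.53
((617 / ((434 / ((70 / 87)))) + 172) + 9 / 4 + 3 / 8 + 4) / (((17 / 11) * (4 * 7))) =6095089 / 1467168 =4.15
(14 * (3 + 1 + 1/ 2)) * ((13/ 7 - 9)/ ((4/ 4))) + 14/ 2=-443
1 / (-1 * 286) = -1 / 286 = -0.00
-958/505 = -1.90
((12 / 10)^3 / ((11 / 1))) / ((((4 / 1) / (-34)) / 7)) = -12852 / 1375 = -9.35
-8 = -8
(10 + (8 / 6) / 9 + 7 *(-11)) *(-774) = 155230 / 3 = 51743.33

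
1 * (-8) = -8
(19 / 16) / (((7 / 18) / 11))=1881 / 56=33.59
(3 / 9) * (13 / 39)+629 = 5662 / 9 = 629.11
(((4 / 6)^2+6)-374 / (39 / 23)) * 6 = -50104 / 39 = -1284.72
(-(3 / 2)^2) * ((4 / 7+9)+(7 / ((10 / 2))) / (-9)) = -1483 / 70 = -21.19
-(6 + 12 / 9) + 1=-19 / 3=-6.33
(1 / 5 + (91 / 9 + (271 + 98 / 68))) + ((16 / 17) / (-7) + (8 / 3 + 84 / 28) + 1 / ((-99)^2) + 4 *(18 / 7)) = 3482282333 / 11663190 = 298.57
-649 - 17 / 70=-45447 / 70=-649.24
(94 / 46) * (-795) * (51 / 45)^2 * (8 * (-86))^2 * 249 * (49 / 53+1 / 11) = -315916548739072 / 1265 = -249736402165.27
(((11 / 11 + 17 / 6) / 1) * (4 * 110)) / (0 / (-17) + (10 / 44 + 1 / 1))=111320 / 81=1374.32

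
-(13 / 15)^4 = -28561 / 50625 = -0.56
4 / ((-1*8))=-1 / 2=-0.50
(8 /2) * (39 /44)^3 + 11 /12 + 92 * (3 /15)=7060301 /319440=22.10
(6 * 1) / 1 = 6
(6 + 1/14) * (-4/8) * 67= -5695/28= -203.39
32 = 32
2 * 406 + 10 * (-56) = 252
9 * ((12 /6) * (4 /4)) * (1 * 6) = 108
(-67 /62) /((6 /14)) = -469 /186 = -2.52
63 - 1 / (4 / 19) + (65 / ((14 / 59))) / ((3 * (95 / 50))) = 169667 / 1596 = 106.31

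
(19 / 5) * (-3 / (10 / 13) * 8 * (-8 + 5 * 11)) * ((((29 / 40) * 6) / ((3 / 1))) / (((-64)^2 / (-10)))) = 1009983 / 51200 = 19.73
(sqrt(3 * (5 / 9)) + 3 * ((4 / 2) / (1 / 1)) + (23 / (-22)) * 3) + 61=sqrt(15) / 3 + 1405 / 22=65.15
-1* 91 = -91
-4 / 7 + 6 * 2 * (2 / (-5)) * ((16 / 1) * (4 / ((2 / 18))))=-96788 / 35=-2765.37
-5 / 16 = -0.31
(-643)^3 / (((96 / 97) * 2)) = -25787227579 / 192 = -134308476.97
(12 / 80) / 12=1 / 80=0.01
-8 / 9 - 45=-413 / 9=-45.89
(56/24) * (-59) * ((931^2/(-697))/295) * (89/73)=539992103/763215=707.52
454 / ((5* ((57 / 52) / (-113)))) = -2667704 / 285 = -9360.36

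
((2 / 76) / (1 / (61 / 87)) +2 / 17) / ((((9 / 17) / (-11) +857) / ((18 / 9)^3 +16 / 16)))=252417 / 176595500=0.00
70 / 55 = 14 / 11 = 1.27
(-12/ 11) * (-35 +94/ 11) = 3492/ 121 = 28.86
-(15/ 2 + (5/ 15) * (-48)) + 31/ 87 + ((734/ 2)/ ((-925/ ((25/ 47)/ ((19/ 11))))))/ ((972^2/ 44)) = 2004365093443/ 226320409044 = 8.86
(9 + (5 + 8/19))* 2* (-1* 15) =-8220/19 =-432.63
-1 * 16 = -16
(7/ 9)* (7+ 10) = 119/ 9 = 13.22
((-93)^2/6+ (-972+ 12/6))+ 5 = 476.50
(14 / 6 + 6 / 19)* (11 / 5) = 1661 / 285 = 5.83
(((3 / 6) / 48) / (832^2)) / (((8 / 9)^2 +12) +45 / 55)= 297 / 268582912000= 0.00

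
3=3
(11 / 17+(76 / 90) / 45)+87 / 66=1502587 / 757350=1.98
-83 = -83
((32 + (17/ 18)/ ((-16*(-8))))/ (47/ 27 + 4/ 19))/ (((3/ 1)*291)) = 200165/ 10652928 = 0.02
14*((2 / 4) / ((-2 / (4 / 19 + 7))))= -959 / 38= -25.24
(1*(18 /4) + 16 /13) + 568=14917 /26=573.73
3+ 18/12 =9/2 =4.50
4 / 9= 0.44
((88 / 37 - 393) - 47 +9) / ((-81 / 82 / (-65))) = -84528470 / 2997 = -28204.36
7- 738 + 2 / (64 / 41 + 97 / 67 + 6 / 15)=-34197219 / 46819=-730.41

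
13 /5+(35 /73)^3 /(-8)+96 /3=538185153 /15560680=34.59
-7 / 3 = -2.33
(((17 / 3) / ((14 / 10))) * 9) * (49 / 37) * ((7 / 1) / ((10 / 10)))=12495 / 37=337.70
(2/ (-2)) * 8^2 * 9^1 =-576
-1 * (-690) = 690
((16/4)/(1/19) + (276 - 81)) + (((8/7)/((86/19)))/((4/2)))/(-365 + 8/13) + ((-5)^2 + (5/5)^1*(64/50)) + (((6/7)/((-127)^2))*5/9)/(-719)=122888546467473484/413376916389675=297.28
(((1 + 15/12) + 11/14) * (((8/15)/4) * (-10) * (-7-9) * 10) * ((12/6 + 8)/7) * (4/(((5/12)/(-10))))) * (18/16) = -4896000/49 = -99918.37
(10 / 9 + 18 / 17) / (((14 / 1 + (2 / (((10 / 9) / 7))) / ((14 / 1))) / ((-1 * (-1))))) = 3320 / 22797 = 0.15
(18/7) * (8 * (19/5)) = 2736/35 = 78.17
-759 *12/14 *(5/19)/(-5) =4554/133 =34.24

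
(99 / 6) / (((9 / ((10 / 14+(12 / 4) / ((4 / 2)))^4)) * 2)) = 10158731 / 460992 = 22.04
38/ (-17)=-38/ 17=-2.24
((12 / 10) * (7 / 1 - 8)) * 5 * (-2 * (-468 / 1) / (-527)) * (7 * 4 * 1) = 157248 / 527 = 298.38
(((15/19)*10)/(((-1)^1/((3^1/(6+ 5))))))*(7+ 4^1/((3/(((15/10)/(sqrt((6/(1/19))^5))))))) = -3150/209 - 25*sqrt(114)/8601186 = -15.07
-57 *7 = -399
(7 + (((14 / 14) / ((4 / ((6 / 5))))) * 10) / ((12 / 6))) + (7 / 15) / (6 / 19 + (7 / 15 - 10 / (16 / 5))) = 12667 / 1526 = 8.30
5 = 5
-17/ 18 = -0.94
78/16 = 39/8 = 4.88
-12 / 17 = -0.71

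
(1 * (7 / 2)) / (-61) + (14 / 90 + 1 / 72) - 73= -1600619 / 21960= -72.89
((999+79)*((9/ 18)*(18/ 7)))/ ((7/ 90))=17820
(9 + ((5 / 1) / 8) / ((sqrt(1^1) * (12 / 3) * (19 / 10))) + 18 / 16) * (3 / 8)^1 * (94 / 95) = 437523 / 115520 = 3.79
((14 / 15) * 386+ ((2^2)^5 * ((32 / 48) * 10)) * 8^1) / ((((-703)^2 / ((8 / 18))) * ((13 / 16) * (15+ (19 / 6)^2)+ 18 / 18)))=70366208 / 30366672005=0.00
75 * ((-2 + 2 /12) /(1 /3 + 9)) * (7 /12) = -275 /32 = -8.59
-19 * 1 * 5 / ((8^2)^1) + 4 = 161 / 64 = 2.52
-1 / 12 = -0.08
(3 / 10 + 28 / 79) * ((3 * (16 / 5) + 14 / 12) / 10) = 166991 / 237000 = 0.70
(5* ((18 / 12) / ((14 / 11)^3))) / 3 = 6655 / 5488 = 1.21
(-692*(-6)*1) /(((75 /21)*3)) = 9688 /25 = 387.52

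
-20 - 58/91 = -1878/91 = -20.64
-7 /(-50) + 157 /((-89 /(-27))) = 212573 /4450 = 47.77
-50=-50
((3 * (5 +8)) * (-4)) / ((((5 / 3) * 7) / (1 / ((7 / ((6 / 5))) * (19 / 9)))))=-25272 / 23275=-1.09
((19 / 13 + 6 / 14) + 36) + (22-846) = -71536 / 91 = -786.11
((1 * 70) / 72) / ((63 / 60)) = 0.93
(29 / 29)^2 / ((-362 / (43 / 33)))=-43 / 11946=-0.00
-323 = -323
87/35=2.49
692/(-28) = -173/7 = -24.71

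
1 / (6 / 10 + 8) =5 / 43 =0.12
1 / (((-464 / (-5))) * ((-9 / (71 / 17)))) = -0.01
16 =16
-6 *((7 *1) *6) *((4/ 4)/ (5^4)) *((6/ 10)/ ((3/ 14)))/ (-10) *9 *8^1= 127008/ 15625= 8.13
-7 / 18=-0.39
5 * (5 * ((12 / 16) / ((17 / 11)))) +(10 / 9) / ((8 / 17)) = 4435 / 306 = 14.49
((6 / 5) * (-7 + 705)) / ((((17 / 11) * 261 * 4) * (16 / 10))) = 3839 / 11832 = 0.32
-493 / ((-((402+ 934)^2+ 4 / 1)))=493 / 1784900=0.00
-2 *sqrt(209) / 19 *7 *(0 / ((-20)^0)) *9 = 0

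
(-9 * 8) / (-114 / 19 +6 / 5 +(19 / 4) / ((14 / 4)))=5040 / 241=20.91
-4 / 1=-4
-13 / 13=-1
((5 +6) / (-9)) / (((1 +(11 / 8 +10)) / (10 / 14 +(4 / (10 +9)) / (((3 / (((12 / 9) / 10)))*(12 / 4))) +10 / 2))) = -821248 / 1454355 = -0.56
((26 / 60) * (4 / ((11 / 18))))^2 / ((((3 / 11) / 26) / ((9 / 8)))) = 237276 / 275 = 862.82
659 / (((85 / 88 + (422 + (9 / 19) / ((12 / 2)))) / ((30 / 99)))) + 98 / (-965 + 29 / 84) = 63698885704 / 171947214783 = 0.37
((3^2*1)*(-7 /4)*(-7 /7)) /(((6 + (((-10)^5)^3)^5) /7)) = -0.00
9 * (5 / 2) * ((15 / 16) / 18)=75 / 64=1.17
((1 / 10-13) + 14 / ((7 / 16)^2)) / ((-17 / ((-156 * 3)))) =986778 / 595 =1658.45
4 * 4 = 16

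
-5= -5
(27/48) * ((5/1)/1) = 45/16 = 2.81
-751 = -751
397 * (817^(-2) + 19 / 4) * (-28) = -35244097805 / 667489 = -52801.02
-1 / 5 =-0.20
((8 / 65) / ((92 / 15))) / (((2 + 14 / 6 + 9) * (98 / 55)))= 99 / 117208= 0.00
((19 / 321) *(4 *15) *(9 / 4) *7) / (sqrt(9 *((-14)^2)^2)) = 285 / 2996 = 0.10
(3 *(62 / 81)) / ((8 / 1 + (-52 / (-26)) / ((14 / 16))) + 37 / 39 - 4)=0.32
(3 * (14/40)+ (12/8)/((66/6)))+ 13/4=244/55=4.44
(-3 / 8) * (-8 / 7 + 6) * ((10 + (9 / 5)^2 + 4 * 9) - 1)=-30753 / 350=-87.87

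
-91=-91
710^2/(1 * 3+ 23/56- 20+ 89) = 5645920/811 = 6961.68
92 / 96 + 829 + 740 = 37679 / 24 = 1569.96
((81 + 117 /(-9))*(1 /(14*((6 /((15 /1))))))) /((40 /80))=24.29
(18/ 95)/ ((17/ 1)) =18/ 1615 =0.01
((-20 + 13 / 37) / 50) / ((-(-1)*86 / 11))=-7997 / 159100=-0.05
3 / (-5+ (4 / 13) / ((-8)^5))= -319488 / 532481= -0.60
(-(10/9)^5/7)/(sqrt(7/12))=-200000 * sqrt(21)/2893401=-0.32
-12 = -12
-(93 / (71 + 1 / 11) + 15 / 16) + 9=42255 / 6256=6.75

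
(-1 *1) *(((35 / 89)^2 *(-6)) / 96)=1225 / 126736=0.01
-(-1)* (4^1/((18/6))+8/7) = 52/21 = 2.48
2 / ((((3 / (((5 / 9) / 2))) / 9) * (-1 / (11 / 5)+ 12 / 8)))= 110 / 69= 1.59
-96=-96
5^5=3125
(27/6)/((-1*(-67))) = 9/134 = 0.07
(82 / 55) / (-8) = -41 / 220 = -0.19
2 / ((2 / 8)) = 8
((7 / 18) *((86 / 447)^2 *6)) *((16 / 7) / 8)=0.02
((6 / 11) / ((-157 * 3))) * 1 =-2 / 1727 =-0.00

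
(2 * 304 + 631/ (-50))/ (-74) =-29769/ 3700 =-8.05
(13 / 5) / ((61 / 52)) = 676 / 305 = 2.22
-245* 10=-2450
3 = 3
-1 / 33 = -0.03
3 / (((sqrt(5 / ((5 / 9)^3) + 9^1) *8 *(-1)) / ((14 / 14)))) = -0.06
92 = 92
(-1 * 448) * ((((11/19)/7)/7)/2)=-352/133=-2.65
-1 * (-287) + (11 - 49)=249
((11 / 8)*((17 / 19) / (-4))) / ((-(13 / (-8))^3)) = -0.07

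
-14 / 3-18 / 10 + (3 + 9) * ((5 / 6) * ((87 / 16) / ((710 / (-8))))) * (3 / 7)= -100333 / 14910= -6.73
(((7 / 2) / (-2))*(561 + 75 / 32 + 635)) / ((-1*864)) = 268429 / 110592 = 2.43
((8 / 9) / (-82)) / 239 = -4 / 88191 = -0.00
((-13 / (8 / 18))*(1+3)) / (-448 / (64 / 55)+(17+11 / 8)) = 0.32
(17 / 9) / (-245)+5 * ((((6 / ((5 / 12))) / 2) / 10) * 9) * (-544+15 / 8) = -30984409 / 1764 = -17564.86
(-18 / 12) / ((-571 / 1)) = 3 / 1142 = 0.00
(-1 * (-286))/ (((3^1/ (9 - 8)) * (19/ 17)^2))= 82654/ 1083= 76.32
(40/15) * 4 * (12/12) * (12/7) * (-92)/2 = -5888/7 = -841.14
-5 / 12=-0.42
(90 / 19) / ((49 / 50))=4500 / 931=4.83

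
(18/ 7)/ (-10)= -9/ 35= -0.26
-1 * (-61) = 61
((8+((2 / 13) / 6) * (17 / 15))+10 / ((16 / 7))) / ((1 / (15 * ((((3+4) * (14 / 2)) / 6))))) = 2844499 / 1872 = 1519.50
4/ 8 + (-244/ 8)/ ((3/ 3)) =-30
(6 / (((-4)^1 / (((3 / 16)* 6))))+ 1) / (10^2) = -11 / 1600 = -0.01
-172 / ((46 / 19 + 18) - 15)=-3268 / 103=-31.73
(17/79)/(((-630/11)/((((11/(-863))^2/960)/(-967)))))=22627/34410179593641600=0.00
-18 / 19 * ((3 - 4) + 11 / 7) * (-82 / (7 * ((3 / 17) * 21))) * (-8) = -89216 / 6517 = -13.69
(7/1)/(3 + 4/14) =49/23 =2.13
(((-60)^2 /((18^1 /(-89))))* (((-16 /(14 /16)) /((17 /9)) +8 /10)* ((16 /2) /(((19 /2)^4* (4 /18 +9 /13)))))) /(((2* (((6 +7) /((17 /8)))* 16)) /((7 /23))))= 84649680 /320719981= 0.26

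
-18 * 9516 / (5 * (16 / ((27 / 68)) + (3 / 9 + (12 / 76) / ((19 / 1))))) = -834772068 / 990245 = -843.00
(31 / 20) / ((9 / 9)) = 31 / 20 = 1.55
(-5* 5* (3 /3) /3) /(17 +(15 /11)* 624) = -275 /28641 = -0.01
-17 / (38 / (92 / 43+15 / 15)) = -2295 / 1634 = -1.40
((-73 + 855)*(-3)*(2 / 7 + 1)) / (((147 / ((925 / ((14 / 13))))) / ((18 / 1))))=-761687550 / 2401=-317237.63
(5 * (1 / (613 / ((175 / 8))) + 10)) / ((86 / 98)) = 12057675 / 210872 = 57.18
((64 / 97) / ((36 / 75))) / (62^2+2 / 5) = 0.00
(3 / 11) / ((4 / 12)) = 9 / 11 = 0.82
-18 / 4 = -9 / 2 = -4.50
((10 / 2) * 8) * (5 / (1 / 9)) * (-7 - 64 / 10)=-24120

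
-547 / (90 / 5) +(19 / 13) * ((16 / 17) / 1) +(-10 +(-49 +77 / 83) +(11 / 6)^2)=-55287307 / 660348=-83.72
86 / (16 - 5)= 86 / 11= 7.82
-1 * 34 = -34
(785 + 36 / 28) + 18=804.29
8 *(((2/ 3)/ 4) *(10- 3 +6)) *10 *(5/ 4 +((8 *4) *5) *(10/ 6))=417950/ 9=46438.89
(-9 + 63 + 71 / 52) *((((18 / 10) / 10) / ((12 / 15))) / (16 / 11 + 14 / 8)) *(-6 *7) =-163.27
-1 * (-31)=31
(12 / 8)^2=9 / 4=2.25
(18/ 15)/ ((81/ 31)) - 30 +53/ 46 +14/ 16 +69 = 1030523/ 24840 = 41.49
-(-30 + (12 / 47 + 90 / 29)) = 36312 / 1363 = 26.64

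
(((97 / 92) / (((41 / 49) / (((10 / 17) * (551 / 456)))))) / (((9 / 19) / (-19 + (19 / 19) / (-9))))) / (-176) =563064145 / 2742455232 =0.21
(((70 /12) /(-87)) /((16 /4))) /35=-1 /2088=-0.00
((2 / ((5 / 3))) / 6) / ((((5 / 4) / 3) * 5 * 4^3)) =3 / 2000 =0.00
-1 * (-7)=7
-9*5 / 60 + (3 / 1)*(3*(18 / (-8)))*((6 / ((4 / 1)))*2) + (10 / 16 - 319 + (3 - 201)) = -4623 / 8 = -577.88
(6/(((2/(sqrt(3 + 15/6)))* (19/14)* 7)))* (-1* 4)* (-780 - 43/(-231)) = 720548* sqrt(22)/1463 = 2310.10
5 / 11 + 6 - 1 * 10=-39 / 11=-3.55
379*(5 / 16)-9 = 1751 / 16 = 109.44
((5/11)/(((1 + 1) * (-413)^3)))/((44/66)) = -15/3099579868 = -0.00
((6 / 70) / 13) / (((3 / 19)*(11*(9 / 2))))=0.00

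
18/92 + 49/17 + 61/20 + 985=7750621/7820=991.13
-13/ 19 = -0.68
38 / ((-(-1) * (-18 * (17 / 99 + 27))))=-209 / 2690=-0.08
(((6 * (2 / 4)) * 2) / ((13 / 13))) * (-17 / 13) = -102 / 13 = -7.85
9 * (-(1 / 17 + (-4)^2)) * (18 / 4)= -22113 / 34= -650.38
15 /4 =3.75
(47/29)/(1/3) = 4.86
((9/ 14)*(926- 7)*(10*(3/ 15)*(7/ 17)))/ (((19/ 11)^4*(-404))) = -121095711/ 895044628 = -0.14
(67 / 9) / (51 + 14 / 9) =67 / 473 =0.14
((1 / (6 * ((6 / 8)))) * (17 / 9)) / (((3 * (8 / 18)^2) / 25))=425 / 24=17.71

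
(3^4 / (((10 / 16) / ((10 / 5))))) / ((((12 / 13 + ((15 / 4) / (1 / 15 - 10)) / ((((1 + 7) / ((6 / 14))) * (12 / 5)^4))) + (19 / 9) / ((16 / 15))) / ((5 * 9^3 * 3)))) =944479734202368 / 966899851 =976812.37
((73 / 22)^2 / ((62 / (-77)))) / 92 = -37303 / 250976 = -0.15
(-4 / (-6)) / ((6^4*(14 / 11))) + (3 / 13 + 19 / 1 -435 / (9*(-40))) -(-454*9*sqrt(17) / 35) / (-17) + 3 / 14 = 7307477 / 353808 -4086*sqrt(17) / 595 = -7.66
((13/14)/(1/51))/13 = 51/14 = 3.64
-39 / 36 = -13 / 12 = -1.08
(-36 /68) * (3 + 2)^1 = -45 /17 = -2.65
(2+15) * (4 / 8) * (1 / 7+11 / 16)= 1581 / 224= 7.06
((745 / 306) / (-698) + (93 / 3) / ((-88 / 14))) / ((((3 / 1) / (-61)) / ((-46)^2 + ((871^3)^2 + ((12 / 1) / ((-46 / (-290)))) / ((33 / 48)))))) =19533628881424391434979030596 / 445811553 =43815887564996305591.43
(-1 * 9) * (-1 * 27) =243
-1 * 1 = -1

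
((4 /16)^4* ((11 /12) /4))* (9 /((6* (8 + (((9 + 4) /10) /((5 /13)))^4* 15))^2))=67138671875 /1159256318574454765248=0.00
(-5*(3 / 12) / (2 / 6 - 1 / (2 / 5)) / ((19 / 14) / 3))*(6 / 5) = 378 / 247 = 1.53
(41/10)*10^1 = 41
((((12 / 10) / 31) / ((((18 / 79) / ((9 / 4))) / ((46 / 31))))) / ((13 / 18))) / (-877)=-49059 / 54781805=-0.00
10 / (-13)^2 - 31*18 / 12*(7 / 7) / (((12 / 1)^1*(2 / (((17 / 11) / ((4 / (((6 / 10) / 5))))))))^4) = 119939070687300443 / 2026970316800000000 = 0.06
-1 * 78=-78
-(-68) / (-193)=-68 / 193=-0.35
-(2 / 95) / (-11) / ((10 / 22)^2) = 22 / 2375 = 0.01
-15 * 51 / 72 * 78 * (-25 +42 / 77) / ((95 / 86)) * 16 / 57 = 20450456 / 3971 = 5149.95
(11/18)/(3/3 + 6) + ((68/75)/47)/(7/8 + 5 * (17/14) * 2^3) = 11983087/136650150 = 0.09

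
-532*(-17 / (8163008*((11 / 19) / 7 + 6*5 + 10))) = 323 / 11685552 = 0.00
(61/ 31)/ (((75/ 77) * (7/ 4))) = 2684/ 2325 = 1.15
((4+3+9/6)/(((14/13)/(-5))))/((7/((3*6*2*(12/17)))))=-7020/49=-143.27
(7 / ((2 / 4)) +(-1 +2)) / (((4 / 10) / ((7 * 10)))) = 2625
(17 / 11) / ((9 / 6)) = 34 / 33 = 1.03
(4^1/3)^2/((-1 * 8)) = -2/9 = -0.22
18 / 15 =6 / 5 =1.20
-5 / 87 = -0.06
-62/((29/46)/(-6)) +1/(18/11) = 308335/522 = 590.68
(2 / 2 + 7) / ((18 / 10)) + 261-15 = 2254 / 9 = 250.44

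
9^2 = 81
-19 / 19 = -1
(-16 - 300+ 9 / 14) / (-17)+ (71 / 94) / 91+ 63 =5930053 / 72709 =81.56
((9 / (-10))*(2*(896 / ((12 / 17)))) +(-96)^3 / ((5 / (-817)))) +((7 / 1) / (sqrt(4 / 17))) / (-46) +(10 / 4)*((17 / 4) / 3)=144563580.83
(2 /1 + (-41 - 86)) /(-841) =0.15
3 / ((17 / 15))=45 / 17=2.65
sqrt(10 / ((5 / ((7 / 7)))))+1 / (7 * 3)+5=sqrt(2)+106 / 21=6.46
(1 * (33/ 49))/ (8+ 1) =11/ 147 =0.07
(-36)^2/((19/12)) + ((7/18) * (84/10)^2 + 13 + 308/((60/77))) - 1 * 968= 407882/1425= 286.23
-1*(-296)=296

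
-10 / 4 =-5 / 2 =-2.50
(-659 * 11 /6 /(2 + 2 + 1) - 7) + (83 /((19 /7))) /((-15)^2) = -2124653 /8550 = -248.50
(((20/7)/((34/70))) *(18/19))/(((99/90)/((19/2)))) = 9000/187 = 48.13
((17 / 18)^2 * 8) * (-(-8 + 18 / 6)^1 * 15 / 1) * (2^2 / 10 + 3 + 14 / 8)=148835 / 54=2756.20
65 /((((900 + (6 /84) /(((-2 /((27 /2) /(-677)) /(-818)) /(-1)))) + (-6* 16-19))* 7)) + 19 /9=2.12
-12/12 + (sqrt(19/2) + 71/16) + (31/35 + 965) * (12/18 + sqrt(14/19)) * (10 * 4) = sqrt(38)/2 + 8655491/336 + 270448 * sqrt(266)/133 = 58927.93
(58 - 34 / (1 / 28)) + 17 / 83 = -74185 / 83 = -893.80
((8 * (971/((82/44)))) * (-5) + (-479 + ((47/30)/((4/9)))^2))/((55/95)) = -26557730301/721600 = -36803.95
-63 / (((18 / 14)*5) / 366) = -17934 / 5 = -3586.80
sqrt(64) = 8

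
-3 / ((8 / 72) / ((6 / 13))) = -162 / 13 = -12.46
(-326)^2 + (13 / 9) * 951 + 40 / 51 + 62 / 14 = 38432792 / 357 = 107654.88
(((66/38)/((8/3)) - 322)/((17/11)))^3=-155109499787947375/17253512704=-8990024.38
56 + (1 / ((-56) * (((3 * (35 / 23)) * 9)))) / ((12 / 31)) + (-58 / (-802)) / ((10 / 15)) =14287796567 / 254651040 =56.11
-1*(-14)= 14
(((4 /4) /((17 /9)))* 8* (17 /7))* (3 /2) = 15.43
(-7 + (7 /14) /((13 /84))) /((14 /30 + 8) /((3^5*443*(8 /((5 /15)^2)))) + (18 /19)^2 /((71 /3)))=-146014298385480 /1469115301901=-99.39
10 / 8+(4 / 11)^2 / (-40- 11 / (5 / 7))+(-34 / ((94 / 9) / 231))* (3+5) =-37899061137 / 6301196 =-6014.58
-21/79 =-0.27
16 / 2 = 8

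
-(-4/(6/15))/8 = 5/4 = 1.25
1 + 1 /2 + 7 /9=41 /18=2.28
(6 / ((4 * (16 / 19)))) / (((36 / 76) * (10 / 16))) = 361 / 60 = 6.02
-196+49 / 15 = -2891 / 15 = -192.73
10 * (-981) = -9810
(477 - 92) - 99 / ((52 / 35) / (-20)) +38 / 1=22824 / 13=1755.69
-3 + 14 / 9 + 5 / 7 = -0.73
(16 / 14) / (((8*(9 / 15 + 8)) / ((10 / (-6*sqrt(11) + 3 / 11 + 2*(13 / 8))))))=-580800*sqrt(11) / 223531931 - 341000 / 223531931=-0.01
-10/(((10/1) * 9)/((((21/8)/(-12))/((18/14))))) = 49/2592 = 0.02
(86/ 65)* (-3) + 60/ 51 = -3086/ 1105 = -2.79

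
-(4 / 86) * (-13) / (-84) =-13 / 1806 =-0.01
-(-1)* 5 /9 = 5 /9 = 0.56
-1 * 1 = -1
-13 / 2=-6.50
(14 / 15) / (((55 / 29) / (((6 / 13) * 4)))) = 3248 / 3575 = 0.91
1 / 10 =0.10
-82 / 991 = -0.08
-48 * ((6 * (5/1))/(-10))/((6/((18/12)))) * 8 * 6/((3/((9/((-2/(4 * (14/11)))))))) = -145152/11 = -13195.64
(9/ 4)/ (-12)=-3/ 16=-0.19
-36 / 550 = -18 / 275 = -0.07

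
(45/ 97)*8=360/ 97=3.71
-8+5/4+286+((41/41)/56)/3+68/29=1371959/4872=281.60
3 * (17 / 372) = 17 / 124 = 0.14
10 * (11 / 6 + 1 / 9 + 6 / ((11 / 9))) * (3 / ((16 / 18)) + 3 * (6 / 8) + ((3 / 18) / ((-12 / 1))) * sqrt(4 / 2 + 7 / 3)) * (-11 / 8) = -527.35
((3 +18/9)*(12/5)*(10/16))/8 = 15/16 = 0.94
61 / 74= 0.82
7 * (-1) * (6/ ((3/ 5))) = -70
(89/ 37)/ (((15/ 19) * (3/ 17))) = 28747/ 1665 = 17.27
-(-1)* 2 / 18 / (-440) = -1 / 3960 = -0.00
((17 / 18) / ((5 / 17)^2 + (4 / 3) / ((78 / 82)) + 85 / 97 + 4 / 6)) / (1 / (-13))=-80538809 / 19883632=-4.05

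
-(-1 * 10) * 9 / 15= 6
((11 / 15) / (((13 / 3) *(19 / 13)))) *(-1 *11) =-121 / 95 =-1.27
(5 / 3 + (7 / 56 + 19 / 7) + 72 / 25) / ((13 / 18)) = 93063 / 9100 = 10.23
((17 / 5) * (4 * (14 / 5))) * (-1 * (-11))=10472 / 25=418.88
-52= -52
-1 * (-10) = 10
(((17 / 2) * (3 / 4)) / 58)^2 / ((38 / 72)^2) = 210681 / 4857616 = 0.04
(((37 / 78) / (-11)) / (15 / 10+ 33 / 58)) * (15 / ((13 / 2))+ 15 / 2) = -18241 / 89232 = -0.20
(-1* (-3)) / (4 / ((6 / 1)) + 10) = 9 / 32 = 0.28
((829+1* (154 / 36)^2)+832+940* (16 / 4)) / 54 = 1762333 / 17496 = 100.73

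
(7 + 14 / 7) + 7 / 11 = 106 / 11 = 9.64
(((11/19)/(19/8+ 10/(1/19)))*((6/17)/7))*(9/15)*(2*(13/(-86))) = -2288/83125665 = -0.00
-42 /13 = -3.23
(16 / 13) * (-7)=-112 / 13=-8.62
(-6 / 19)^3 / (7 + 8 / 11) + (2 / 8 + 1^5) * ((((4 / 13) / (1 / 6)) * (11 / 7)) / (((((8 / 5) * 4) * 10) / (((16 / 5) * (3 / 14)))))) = 51664437 / 1485522220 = 0.03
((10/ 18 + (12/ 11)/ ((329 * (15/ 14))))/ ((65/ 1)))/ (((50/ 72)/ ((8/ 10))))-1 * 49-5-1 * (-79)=25.01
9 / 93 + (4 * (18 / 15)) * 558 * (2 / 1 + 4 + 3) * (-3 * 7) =-78463713 / 155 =-506217.50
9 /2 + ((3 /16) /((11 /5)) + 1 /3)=2597 /528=4.92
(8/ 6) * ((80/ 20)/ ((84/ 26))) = 104/ 63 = 1.65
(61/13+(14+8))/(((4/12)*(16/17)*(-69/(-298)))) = 878951/2392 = 367.45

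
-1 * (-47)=47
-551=-551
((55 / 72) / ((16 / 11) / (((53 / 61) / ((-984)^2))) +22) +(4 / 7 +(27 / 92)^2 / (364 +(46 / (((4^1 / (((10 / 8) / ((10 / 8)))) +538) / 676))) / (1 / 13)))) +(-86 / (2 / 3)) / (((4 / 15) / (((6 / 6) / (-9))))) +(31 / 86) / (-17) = 1002679461256697823308797 / 18465448795574594591232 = 54.30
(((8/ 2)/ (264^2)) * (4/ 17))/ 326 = 1/ 24140952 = 0.00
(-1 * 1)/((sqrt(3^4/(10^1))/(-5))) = 5 * sqrt(10)/9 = 1.76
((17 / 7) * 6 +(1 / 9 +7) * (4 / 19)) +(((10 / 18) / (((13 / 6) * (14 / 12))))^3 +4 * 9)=6710948878 / 128860641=52.08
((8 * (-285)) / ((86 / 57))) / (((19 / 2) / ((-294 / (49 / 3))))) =2863.26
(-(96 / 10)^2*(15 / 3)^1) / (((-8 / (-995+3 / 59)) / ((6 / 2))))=-50718528 / 295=-171927.21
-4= -4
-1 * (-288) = 288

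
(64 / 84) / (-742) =-8 / 7791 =-0.00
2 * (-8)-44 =-60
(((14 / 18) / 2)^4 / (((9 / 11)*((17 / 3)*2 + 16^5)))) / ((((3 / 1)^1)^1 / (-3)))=-26411 / 990688535136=-0.00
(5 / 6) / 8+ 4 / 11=247 / 528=0.47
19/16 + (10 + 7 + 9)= 435/16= 27.19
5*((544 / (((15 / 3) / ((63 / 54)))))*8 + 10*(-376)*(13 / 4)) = -168068 / 3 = -56022.67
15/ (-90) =-1/ 6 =-0.17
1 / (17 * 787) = 0.00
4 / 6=2 / 3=0.67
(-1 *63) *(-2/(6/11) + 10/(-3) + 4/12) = 420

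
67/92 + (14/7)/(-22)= 645/1012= 0.64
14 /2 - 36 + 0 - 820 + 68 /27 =-22855 /27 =-846.48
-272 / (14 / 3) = -408 / 7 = -58.29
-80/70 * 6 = -48/7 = -6.86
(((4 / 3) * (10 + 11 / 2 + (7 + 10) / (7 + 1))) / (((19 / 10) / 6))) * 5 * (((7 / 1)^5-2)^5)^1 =9448909752510010147031250 / 19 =497311039605790007738486.80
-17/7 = -2.43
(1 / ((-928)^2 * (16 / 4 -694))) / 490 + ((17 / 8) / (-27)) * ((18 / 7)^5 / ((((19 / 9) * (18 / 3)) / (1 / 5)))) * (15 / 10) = -397663062411637 / 1897530844876800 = -0.21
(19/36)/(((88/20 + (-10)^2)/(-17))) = -1615/18792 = -0.09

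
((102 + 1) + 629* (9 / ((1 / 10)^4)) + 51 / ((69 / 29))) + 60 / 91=118484991822 / 2093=56610125.09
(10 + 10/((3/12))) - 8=42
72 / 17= 4.24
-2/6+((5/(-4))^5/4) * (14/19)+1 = 12199/116736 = 0.10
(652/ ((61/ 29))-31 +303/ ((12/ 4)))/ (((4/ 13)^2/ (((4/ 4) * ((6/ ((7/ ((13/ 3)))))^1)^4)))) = 111875779002/ 146461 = 763860.54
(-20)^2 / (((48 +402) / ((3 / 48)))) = 1 / 18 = 0.06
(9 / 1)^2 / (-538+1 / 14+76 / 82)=-46494 / 308239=-0.15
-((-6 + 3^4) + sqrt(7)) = -75 -sqrt(7) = -77.65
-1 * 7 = -7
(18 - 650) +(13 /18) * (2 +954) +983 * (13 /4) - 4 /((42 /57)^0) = 116971 /36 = 3249.19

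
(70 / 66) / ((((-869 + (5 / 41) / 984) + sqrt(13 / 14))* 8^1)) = -14438845437695 / 94642789124291573 - 1186819620* sqrt(182) / 94642789124291573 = -0.00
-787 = -787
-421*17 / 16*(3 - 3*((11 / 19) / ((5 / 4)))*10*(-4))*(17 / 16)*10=-677087985 / 2432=-278407.89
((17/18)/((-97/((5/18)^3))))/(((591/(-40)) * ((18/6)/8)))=42500/1128367341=0.00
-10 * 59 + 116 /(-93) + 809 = 20251 /93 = 217.75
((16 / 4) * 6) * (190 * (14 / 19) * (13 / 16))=2730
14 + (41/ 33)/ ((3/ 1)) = 1427/ 99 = 14.41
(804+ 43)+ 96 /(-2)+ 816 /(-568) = 797.56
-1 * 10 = -10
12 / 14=6 / 7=0.86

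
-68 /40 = -17 /10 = -1.70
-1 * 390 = -390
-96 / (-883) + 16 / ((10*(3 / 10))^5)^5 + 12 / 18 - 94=-69746538893041784 / 748155842138169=-93.22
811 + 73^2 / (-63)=45764 / 63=726.41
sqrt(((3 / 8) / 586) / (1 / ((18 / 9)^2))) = sqrt(879) / 586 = 0.05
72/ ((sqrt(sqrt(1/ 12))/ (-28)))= -2016*sqrt(2)*3^(1/ 4)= -3752.20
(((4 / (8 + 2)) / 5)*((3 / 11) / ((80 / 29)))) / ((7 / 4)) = 87 / 19250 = 0.00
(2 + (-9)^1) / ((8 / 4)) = -7 / 2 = -3.50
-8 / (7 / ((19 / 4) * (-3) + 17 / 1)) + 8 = 34 / 7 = 4.86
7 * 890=6230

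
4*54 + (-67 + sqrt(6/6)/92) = 13709/92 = 149.01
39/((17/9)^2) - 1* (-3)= 4026/289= 13.93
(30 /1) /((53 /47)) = 1410 /53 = 26.60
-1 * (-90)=90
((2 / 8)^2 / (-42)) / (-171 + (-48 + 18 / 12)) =1 / 146160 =0.00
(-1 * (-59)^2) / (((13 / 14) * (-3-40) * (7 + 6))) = 48734 / 7267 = 6.71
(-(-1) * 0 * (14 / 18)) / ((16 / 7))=0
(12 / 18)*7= 14 / 3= 4.67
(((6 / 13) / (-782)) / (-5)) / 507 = 1 / 4295135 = 0.00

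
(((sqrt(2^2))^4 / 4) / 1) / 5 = 4 / 5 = 0.80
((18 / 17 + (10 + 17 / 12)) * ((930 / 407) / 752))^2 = 155610525625 / 108288498942976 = 0.00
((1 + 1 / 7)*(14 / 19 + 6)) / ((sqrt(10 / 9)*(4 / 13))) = 4992*sqrt(10) / 665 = 23.74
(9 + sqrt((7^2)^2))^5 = 656356768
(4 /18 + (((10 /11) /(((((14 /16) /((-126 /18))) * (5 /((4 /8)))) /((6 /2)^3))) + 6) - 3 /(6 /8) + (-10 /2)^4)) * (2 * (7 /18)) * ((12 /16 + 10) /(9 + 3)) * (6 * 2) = 18105451 /3564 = 5080.09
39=39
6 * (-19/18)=-19/3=-6.33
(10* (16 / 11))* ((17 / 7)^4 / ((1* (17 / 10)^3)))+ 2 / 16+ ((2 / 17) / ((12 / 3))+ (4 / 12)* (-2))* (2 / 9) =9986228929 / 96981192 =102.97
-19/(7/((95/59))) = -1805/413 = -4.37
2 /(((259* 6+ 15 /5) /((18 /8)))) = 1 /346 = 0.00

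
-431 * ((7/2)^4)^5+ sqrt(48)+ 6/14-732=-240733267425265164713/7340032+ 4 * sqrt(3)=-32797304892569.18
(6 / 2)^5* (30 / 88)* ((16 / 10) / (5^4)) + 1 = 1.21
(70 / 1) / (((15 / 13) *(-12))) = -91 / 18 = -5.06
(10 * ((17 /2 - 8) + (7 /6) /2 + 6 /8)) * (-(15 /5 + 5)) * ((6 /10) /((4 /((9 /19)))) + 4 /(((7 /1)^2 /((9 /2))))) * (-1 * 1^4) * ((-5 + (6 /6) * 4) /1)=-59862 /931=-64.30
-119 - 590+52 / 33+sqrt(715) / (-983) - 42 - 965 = -56576 / 33 - sqrt(715) / 983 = -1714.45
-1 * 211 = -211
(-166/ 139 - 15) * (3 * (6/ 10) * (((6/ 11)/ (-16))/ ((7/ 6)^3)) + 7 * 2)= -592870631/ 2622235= -226.09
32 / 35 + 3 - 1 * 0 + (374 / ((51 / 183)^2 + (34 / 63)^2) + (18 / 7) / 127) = 1449831427699 / 1424626945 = 1017.69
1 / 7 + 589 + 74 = 663.14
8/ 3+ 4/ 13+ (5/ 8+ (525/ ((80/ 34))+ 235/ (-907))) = 32043023/ 141492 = 226.47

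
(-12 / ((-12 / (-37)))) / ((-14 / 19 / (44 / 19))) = 814 / 7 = 116.29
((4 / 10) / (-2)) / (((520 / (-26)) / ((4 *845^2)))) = 28561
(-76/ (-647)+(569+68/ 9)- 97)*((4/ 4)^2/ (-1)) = -2793136/ 5823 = -479.67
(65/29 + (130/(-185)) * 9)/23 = -4381/24679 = -0.18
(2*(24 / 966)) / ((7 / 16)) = 128 / 1127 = 0.11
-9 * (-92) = 828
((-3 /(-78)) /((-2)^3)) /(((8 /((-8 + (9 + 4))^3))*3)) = -125 /4992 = -0.03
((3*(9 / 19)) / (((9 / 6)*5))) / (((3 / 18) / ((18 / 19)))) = 1944 / 1805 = 1.08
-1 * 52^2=-2704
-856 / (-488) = 107 / 61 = 1.75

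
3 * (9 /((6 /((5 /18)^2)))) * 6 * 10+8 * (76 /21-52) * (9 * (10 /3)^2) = -541575 /14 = -38683.93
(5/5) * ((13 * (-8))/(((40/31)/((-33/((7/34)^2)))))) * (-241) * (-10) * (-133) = -140791831752/7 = -20113118821.71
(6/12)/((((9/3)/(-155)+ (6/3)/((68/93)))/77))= 202895/14313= 14.18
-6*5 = -30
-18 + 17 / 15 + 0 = -253 / 15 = -16.87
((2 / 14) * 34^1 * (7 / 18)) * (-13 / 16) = -221 / 144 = -1.53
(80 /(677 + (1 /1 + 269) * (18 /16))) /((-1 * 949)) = -320 /3722927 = -0.00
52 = 52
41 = 41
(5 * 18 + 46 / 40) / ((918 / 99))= 20053 / 2040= 9.83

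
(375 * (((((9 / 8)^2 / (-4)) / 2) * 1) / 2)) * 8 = -30375 / 128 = -237.30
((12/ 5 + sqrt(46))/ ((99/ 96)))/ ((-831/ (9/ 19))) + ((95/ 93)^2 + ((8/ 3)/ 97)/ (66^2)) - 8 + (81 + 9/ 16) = 9566069414148169/ 128223495916560 - 32* sqrt(46)/ 57893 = 74.60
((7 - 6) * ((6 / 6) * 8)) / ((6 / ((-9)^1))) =-12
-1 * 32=-32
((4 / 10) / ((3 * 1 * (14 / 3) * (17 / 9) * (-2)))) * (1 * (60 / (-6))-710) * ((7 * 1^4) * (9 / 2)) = 2916 / 17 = 171.53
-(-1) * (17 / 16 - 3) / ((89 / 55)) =-1705 / 1424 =-1.20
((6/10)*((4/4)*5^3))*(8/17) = 600/17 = 35.29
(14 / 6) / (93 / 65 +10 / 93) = 14105 / 9299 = 1.52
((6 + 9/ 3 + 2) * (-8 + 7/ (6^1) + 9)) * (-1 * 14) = -1001/ 3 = -333.67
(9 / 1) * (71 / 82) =7.79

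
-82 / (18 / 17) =-77.44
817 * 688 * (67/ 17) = 2215319.53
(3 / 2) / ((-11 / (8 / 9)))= -4 / 33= -0.12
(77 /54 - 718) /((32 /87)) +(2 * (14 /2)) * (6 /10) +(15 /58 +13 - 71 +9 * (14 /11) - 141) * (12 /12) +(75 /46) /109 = -4899105179459 /2303231040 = -2127.06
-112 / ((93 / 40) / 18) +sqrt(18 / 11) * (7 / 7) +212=-20308 / 31 +3 * sqrt(22) / 11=-653.82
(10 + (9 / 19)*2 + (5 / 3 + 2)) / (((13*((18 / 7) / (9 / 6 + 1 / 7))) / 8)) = 38318 / 6669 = 5.75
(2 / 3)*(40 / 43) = 80 / 129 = 0.62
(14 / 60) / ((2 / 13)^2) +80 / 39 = 6193 / 520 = 11.91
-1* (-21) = 21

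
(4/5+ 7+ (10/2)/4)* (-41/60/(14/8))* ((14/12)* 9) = -37.10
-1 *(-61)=61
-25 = -25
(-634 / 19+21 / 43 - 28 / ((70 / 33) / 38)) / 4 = -2183351 / 16340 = -133.62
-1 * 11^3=-1331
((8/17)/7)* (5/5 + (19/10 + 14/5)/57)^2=761378/9665775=0.08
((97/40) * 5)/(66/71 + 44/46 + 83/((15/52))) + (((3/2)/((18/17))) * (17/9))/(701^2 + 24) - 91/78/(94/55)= -22678008078384277/35392724660224800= -0.64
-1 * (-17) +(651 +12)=680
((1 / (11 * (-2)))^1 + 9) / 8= 197 / 176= 1.12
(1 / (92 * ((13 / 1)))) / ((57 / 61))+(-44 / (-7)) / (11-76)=-228601 / 2386020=-0.10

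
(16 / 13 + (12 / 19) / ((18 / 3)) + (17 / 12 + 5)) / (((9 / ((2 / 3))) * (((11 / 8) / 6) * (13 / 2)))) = 33424 / 86697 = 0.39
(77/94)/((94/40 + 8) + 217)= 770/213709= 0.00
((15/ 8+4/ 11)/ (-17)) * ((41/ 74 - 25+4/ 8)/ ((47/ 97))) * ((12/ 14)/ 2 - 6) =-330146193/ 9105404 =-36.26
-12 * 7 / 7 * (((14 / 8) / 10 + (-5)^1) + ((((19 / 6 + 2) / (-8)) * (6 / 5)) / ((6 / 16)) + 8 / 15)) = 763 / 10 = 76.30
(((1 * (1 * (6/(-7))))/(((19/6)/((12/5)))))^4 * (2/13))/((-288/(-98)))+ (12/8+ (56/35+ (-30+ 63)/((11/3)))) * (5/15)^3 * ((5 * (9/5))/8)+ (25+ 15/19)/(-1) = -62948177123791/2490434310000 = -25.28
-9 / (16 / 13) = -117 / 16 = -7.31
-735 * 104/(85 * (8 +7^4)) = -0.37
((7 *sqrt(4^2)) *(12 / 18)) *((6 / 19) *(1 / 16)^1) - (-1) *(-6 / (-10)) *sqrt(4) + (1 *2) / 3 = 637 / 285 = 2.24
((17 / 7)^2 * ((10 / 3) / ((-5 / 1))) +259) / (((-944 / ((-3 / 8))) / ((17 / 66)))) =637415 / 24423168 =0.03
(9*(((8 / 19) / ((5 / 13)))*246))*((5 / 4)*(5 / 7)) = 287820 / 133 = 2164.06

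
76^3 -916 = 438060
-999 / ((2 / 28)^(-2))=-999 / 196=-5.10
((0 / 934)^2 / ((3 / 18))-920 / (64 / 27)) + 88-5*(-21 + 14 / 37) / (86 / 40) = -3209591 / 12728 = -252.17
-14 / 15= -0.93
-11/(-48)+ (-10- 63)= -3493/48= -72.77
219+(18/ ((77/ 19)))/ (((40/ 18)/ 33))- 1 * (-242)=36887/ 70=526.96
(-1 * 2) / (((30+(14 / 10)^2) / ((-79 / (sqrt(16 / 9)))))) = 3.71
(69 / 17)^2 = 16.47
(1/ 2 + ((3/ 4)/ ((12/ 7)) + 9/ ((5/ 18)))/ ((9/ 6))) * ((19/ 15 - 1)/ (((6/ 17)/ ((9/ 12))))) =45679/ 3600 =12.69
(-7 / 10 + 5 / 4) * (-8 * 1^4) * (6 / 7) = -132 / 35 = -3.77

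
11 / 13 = 0.85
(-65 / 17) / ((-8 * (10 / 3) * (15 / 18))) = 117 / 680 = 0.17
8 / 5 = 1.60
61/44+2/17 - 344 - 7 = -261423/748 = -349.50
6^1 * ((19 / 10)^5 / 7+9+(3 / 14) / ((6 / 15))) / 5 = 27453297 / 1750000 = 15.69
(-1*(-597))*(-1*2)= -1194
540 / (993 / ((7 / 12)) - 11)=3780 / 11839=0.32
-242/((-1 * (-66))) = -11/3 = -3.67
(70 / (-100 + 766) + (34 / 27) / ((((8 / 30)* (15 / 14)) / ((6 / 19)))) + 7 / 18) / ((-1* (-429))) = 23863 / 5428566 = 0.00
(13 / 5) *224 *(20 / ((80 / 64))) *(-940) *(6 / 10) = -26277888 / 5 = -5255577.60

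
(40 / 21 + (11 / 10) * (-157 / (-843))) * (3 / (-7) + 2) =1369379 / 413070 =3.32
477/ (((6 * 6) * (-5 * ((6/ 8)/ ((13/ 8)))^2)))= -8957/ 720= -12.44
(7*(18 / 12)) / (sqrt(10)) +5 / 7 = 5 / 7 +21*sqrt(10) / 20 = 4.03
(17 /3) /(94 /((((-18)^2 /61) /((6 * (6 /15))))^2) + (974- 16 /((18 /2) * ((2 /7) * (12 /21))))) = 103275 /17902474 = 0.01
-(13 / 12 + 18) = -229 / 12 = -19.08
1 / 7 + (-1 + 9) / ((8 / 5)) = 36 / 7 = 5.14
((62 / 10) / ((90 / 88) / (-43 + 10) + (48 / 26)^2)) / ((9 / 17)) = 43106492 / 12431205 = 3.47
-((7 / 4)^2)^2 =-2401 / 256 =-9.38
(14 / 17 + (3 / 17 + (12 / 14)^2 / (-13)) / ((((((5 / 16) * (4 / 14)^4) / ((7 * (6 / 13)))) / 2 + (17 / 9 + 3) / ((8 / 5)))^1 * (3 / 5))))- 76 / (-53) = 10061440758 / 4331385409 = 2.32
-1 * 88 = -88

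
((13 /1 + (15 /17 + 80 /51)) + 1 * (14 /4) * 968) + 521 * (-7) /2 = 161155 /102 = 1579.95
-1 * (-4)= 4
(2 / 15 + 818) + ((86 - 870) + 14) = 722 / 15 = 48.13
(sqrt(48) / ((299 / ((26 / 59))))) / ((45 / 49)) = 392 * sqrt(3) / 61065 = 0.01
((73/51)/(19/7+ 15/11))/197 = 5621/3154758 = 0.00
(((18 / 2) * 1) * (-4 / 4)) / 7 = -1.29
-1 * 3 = -3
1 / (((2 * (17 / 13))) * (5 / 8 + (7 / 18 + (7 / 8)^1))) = 117 / 578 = 0.20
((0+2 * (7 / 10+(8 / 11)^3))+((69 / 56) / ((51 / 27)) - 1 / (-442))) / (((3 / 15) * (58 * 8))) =232584467 / 7643219584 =0.03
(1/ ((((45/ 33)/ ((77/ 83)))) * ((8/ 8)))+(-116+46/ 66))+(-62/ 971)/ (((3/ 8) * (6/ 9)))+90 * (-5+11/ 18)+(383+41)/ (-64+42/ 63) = -130516808791/ 252659055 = -516.57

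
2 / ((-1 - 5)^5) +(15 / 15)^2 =3887 / 3888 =1.00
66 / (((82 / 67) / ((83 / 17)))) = 183513 / 697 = 263.29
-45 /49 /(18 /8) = -20 /49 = -0.41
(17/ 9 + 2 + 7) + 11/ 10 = 1079/ 90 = 11.99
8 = 8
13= 13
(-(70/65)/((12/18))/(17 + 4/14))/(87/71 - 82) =10437/9021155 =0.00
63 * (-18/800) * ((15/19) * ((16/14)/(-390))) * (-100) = -81/247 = -0.33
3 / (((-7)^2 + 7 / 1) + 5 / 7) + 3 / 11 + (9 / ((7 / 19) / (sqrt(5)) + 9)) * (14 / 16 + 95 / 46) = 383657609223 / 117440438368 - 647577 * sqrt(5) / 26892704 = 3.21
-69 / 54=-23 / 18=-1.28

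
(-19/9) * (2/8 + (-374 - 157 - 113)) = 48925/36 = 1359.03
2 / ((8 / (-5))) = -5 / 4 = -1.25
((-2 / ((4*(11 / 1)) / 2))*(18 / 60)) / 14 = -3 / 1540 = -0.00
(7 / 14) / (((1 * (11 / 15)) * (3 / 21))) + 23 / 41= 4811 / 902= 5.33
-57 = -57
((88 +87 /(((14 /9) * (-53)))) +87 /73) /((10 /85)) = 81158051 /108332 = 749.16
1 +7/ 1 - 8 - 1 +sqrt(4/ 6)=-1 +sqrt(6)/ 3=-0.18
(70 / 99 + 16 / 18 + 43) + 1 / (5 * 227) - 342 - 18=-35440276 / 112365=-315.40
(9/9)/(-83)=-1/83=-0.01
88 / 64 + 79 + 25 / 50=647 / 8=80.88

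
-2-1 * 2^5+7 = -27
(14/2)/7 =1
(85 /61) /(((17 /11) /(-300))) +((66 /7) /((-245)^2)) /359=-2488906608474 /9201412325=-270.49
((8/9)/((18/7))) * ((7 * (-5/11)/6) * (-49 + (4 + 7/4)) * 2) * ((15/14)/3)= 30275/5346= 5.66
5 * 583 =2915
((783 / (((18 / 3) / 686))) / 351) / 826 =1421 / 4602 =0.31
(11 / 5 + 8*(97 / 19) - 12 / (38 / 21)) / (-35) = -3459 / 3325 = -1.04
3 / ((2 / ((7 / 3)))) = 7 / 2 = 3.50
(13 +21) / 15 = 34 / 15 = 2.27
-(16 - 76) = 60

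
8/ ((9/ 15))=40/ 3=13.33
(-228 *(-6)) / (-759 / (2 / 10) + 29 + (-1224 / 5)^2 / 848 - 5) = -201400 / 544771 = -0.37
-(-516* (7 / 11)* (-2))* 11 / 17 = -7224 / 17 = -424.94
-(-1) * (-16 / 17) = -16 / 17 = -0.94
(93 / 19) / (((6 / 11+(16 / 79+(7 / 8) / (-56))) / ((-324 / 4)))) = -541.36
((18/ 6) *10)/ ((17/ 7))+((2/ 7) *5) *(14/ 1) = 550/ 17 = 32.35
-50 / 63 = -0.79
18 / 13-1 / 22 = 383 / 286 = 1.34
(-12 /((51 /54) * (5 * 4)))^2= 2916 /7225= 0.40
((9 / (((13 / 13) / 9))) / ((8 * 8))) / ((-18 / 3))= -27 / 128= -0.21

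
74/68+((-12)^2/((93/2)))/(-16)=943/1054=0.89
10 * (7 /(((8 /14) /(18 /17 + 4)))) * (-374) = -231770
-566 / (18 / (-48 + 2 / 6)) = 40469 / 27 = 1498.85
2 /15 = 0.13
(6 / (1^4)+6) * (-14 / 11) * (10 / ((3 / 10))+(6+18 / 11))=-75712 / 121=-625.72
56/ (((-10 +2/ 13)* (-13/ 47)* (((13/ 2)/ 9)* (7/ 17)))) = 69.14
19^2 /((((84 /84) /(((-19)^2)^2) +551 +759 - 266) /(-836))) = -39330356516 /136055125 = -289.08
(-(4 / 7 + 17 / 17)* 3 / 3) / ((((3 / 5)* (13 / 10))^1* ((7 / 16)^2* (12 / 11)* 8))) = -48400 / 40131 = -1.21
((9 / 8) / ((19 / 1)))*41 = 369 / 152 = 2.43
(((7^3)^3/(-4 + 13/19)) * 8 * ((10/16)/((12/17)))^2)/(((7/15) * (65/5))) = -565259326625/44928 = -12581448.69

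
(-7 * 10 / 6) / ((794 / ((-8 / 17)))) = 140 / 20247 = 0.01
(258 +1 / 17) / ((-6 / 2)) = -86.02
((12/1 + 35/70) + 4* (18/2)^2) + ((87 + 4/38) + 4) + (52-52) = 16249/38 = 427.61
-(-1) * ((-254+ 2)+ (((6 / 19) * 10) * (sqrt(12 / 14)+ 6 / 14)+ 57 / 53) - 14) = -1857913 / 7049+ 60 * sqrt(42) / 133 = -260.65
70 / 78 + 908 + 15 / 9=910.56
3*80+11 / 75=18011 / 75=240.15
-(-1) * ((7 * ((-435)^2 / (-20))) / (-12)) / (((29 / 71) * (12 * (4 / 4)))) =1126.02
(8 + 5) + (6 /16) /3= 105 /8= 13.12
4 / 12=1 / 3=0.33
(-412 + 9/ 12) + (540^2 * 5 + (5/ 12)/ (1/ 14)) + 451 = 17496547/ 12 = 1458045.58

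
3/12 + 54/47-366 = -68545/188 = -364.60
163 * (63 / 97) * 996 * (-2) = -20455848 / 97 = -210885.03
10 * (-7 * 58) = -4060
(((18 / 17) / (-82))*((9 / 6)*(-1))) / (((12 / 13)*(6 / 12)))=117 / 2788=0.04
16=16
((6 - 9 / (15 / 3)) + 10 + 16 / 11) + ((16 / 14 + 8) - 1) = 9162 / 385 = 23.80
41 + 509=550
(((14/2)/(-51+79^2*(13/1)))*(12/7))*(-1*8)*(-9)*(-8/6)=-0.01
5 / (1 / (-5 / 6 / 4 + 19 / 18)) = 4.24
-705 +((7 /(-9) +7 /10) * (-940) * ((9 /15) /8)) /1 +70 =-629.52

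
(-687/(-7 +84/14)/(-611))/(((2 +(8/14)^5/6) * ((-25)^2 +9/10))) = -173196135/193801466573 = -0.00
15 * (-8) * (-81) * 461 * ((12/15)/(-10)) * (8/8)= -1792368/5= -358473.60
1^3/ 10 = 1/ 10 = 0.10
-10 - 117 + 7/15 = -1898/15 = -126.53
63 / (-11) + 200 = 2137 / 11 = 194.27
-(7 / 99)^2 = -49 / 9801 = -0.00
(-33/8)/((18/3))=-11/16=-0.69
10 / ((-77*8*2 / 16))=-10 / 77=-0.13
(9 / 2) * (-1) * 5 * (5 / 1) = -225 / 2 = -112.50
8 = 8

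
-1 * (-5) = 5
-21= -21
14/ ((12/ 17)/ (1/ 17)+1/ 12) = 168/ 145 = 1.16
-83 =-83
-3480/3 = -1160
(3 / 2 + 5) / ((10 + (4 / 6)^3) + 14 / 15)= 1755 / 3032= 0.58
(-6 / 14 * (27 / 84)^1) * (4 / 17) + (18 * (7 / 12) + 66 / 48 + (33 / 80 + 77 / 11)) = 1283159 / 66640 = 19.26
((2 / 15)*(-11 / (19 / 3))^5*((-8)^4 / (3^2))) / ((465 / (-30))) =23747936256 / 383795345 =61.88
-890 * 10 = -8900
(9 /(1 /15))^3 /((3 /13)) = 10661625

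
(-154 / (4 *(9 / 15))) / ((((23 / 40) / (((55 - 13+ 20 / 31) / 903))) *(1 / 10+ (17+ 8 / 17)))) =-247214000 / 824205897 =-0.30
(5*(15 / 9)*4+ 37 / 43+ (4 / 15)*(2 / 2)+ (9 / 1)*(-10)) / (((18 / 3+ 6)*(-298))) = 11941 / 768840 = 0.02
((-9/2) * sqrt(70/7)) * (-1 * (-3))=-27 * sqrt(10)/2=-42.69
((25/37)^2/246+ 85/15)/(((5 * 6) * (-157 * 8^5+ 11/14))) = -4454359/121279142125110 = -0.00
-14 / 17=-0.82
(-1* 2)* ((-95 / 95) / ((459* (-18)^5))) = -1 / 433655856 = -0.00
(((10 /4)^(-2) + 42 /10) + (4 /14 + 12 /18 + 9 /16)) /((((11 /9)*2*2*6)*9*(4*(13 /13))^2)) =49349 /35481600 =0.00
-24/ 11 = -2.18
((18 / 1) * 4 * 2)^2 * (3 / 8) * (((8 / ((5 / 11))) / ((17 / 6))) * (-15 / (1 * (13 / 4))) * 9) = -443418624 / 221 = -2006419.11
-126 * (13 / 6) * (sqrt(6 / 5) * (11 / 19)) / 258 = -1001 * sqrt(30) / 8170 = -0.67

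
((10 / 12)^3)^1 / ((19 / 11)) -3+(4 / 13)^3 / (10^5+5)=-800992926763 / 300564627480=-2.66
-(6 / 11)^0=-1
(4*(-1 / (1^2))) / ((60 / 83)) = -83 / 15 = -5.53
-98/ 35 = -14/ 5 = -2.80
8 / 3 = 2.67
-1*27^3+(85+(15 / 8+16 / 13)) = -2037869 / 104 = -19594.89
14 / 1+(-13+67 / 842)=909 / 842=1.08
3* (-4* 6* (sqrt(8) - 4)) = 288 - 144* sqrt(2) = 84.35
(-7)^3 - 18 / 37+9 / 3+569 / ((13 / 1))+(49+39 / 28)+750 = 6783503 / 13468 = 503.68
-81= -81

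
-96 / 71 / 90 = -16 / 1065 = -0.02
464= 464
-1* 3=-3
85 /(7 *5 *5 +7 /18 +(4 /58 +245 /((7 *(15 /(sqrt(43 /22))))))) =8940368646 /18448419673 - 5404266 *sqrt(946) /18448419673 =0.48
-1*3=-3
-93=-93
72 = 72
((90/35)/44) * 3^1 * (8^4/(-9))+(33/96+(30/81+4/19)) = -99691121/1264032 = -78.87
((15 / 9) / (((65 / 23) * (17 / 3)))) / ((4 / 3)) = 69 / 884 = 0.08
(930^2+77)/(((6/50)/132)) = 951474700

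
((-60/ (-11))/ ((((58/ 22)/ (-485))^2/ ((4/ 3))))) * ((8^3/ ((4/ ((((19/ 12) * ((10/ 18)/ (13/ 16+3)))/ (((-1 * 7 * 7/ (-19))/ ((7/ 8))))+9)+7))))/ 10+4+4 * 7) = 567509691161600/ 9695889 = 58530959.99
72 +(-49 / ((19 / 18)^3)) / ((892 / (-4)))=110413872 / 1529557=72.19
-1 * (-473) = 473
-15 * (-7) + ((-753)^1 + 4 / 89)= -57668 / 89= -647.96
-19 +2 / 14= -132 / 7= -18.86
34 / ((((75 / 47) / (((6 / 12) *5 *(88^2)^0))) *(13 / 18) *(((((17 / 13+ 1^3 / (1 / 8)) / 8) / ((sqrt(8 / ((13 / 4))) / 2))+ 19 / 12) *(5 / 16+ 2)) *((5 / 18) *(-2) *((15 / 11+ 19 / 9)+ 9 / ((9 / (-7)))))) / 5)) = 26.55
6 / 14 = 3 / 7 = 0.43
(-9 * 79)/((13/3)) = -2133/13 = -164.08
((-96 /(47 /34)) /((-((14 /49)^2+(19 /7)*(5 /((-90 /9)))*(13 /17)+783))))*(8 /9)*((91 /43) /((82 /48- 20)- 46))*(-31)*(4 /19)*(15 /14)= 93501571072 /5146365957363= 0.02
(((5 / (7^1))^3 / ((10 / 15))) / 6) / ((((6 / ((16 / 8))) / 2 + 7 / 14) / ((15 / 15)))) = 125 / 2744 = 0.05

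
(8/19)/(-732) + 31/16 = 107755/55632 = 1.94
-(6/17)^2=-0.12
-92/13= -7.08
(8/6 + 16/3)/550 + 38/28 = 3163/2310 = 1.37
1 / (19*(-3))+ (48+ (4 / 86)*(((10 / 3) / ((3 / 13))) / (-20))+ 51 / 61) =21881651 / 448533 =48.78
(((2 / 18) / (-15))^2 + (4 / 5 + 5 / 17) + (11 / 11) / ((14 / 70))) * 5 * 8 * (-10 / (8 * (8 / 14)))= -13216889 / 24786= -533.24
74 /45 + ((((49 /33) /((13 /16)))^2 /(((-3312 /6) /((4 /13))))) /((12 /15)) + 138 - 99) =33546974437 /825423885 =40.64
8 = 8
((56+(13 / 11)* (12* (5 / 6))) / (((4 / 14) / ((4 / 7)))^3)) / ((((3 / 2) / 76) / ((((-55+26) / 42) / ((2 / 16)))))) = -105227776 / 693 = -151843.83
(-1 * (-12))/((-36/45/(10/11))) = -150/11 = -13.64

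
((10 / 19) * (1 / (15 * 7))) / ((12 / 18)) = 1 / 133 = 0.01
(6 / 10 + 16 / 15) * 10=50 / 3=16.67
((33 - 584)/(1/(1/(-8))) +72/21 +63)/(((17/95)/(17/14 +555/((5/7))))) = 7842384425/13328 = 588414.20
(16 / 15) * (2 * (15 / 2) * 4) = 64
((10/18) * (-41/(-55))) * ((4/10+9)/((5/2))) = 3854/2475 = 1.56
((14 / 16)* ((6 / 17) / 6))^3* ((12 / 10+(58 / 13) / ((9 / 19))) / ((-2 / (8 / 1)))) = -532679 / 91971360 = -0.01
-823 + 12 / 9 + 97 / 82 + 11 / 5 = -1006489 / 1230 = -818.28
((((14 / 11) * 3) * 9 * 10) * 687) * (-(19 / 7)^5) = -34780326.64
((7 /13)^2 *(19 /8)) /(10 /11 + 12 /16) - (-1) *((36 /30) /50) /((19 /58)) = 28615651 /58600750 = 0.49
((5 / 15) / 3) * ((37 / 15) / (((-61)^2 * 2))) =37 / 1004670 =0.00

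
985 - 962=23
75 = 75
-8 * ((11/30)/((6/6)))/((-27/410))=3608/81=44.54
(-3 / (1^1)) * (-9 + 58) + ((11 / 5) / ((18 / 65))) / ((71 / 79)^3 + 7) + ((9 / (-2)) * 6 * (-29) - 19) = 42375302081 / 68565312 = 618.03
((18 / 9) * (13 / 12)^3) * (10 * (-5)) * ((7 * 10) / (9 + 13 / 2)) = -1922375 / 3348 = -574.19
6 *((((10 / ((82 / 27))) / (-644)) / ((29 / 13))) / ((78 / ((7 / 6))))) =-45 / 218776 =-0.00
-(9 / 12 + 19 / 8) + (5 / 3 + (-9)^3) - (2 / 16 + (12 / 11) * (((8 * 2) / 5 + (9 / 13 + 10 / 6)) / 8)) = -6274909 / 8580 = -731.34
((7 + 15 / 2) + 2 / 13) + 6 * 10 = 1941 / 26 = 74.65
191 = 191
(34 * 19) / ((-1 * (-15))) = 646 / 15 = 43.07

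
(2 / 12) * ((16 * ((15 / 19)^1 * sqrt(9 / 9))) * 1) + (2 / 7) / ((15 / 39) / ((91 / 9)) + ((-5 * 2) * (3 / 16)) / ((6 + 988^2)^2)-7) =2.06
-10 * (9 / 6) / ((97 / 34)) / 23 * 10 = -5100 / 2231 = -2.29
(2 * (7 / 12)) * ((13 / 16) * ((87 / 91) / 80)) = 29 / 2560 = 0.01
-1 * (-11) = 11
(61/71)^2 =3721/5041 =0.74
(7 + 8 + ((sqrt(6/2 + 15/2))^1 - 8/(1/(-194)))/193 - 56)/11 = -6361/2123 + sqrt(42)/4246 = -2.99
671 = 671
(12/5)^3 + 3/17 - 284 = -573749/2125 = -270.00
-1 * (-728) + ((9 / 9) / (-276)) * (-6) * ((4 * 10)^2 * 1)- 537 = 5193 / 23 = 225.78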